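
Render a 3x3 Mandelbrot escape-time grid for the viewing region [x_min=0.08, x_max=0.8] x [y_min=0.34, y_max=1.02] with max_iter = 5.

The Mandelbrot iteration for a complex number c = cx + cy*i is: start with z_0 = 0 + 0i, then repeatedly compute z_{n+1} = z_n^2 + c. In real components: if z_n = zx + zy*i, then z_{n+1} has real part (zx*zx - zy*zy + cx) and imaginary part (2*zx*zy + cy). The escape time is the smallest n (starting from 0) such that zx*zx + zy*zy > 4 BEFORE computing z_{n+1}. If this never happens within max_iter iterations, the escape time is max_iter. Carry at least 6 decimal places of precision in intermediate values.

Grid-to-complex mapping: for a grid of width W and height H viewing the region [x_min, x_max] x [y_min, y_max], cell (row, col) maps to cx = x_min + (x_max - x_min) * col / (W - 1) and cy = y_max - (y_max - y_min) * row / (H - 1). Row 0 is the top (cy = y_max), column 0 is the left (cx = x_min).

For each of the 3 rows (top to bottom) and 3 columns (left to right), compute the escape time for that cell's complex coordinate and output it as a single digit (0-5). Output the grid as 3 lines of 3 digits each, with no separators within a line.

(row=0, col=0): c = 0.0800 + 1.0200i → escape time 4
(row=0, col=1): c = 0.4400 + 1.0200i → escape time 3
(row=0, col=2): c = 0.8000 + 1.0200i → escape time 2
(row=1, col=0): c = 0.0800 + 0.6800i → escape time 5
(row=1, col=1): c = 0.4400 + 0.6800i → escape time 4
(row=1, col=2): c = 0.8000 + 0.6800i → escape time 2
(row=2, col=0): c = 0.0800 + 0.3400i → escape time 5
(row=2, col=1): c = 0.4400 + 0.3400i → escape time 5
(row=2, col=2): c = 0.8000 + 0.3400i → escape time 3

Answer: 432
542
553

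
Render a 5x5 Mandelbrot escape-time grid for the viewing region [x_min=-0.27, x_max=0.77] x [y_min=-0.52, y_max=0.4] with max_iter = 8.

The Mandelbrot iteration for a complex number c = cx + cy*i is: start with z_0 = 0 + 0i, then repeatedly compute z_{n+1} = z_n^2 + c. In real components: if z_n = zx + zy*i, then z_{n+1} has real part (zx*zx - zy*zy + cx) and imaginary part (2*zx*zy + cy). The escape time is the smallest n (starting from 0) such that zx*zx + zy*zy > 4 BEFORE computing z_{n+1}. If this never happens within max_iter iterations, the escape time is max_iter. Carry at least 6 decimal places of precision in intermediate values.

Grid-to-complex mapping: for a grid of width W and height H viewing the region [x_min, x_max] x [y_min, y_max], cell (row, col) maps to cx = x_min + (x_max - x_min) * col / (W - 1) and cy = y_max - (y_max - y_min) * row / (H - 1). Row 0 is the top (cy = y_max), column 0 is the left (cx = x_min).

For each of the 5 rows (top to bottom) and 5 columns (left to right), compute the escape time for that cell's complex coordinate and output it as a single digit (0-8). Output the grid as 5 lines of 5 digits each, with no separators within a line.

Answer: 88853
88853
88853
88853
88853

Derivation:
(row=0, col=0): c = -0.2700 + 0.4000i → escape time 8
(row=0, col=1): c = -0.0100 + 0.4000i → escape time 8
(row=0, col=2): c = 0.2500 + 0.4000i → escape time 8
(row=0, col=3): c = 0.5100 + 0.4000i → escape time 5
(row=0, col=4): c = 0.7700 + 0.4000i → escape time 3
(row=1, col=0): c = -0.2700 + 0.1700i → escape time 8
(row=1, col=1): c = -0.0100 + 0.1700i → escape time 8
(row=1, col=2): c = 0.2500 + 0.1700i → escape time 8
(row=1, col=3): c = 0.5100 + 0.1700i → escape time 5
(row=1, col=4): c = 0.7700 + 0.1700i → escape time 3
(row=2, col=0): c = -0.2700 + -0.0600i → escape time 8
(row=2, col=1): c = -0.0100 + -0.0600i → escape time 8
(row=2, col=2): c = 0.2500 + -0.0600i → escape time 8
(row=2, col=3): c = 0.5100 + -0.0600i → escape time 5
(row=2, col=4): c = 0.7700 + -0.0600i → escape time 3
(row=3, col=0): c = -0.2700 + -0.2900i → escape time 8
(row=3, col=1): c = -0.0100 + -0.2900i → escape time 8
(row=3, col=2): c = 0.2500 + -0.2900i → escape time 8
(row=3, col=3): c = 0.5100 + -0.2900i → escape time 5
(row=3, col=4): c = 0.7700 + -0.2900i → escape time 3
(row=4, col=0): c = -0.2700 + -0.5200i → escape time 8
(row=4, col=1): c = -0.0100 + -0.5200i → escape time 8
(row=4, col=2): c = 0.2500 + -0.5200i → escape time 8
(row=4, col=3): c = 0.5100 + -0.5200i → escape time 5
(row=4, col=4): c = 0.7700 + -0.5200i → escape time 3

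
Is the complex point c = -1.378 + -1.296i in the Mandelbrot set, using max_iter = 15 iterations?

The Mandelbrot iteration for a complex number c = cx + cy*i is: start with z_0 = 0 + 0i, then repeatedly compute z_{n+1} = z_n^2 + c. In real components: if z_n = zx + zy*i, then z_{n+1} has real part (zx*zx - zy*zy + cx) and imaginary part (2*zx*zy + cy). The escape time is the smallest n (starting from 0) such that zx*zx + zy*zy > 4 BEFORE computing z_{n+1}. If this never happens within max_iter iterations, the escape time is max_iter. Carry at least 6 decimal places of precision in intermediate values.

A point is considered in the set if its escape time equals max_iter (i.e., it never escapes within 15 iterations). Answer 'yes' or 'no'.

z_0 = 0 + 0i, c = -1.3780 + -1.2960i
Iter 1: z = -1.3780 + -1.2960i, |z|^2 = 3.5785
Iter 2: z = -1.1587 + 2.2758i, |z|^2 = 6.5218
Escaped at iteration 2

Answer: no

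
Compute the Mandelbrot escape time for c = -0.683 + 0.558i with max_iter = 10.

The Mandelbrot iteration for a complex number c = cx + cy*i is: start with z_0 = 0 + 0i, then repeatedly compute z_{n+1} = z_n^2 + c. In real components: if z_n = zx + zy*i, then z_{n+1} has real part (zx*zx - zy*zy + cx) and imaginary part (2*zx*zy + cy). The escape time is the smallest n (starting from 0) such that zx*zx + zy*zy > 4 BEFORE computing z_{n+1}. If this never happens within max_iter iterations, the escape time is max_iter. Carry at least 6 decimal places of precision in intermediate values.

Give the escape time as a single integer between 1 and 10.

z_0 = 0 + 0i, c = -0.6830 + 0.5580i
Iter 1: z = -0.6830 + 0.5580i, |z|^2 = 0.7779
Iter 2: z = -0.5279 + -0.2042i, |z|^2 = 0.3204
Iter 3: z = -0.4461 + 0.7736i, |z|^2 = 0.7974
Iter 4: z = -1.0825 + -0.1322i, |z|^2 = 1.1893
Iter 5: z = 0.4714 + 0.8441i, |z|^2 = 0.9347
Iter 6: z = -1.1733 + 1.3538i, |z|^2 = 3.2094
Iter 7: z = -1.1390 + -2.6189i, |z|^2 = 8.1557
Escaped at iteration 7

Answer: 7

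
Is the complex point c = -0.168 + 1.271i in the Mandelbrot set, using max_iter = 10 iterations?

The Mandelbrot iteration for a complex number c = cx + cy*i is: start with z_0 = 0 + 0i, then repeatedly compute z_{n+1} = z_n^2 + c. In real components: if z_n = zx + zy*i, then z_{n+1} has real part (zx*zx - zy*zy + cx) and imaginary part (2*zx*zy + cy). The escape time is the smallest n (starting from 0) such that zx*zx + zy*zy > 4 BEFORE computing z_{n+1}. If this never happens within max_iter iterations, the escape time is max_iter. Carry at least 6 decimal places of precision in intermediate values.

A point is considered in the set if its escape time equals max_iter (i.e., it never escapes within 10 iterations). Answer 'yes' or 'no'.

Answer: no

Derivation:
z_0 = 0 + 0i, c = -0.1680 + 1.2710i
Iter 1: z = -0.1680 + 1.2710i, |z|^2 = 1.6437
Iter 2: z = -1.7552 + 0.8439i, |z|^2 = 3.7930
Iter 3: z = 2.2005 + -1.6916i, |z|^2 = 7.7039
Escaped at iteration 3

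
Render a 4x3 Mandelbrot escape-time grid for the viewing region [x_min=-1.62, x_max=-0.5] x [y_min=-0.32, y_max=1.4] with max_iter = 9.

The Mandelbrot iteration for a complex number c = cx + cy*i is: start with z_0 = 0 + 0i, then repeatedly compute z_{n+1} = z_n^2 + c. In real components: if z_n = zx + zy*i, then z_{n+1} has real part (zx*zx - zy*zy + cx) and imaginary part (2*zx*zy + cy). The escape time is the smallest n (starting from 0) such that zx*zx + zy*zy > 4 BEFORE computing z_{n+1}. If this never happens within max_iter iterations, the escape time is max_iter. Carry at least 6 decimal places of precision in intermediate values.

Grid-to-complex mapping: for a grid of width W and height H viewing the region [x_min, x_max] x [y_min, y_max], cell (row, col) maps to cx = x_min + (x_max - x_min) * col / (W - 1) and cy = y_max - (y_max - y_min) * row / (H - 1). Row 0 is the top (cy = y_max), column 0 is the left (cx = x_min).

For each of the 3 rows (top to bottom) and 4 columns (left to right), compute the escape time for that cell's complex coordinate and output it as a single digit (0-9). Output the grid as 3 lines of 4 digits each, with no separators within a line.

Answer: 1222
3459
4999

Derivation:
(row=0, col=0): c = -1.6200 + 1.4000i → escape time 1
(row=0, col=1): c = -1.2467 + 1.4000i → escape time 2
(row=0, col=2): c = -0.8733 + 1.4000i → escape time 2
(row=0, col=3): c = -0.5000 + 1.4000i → escape time 2
(row=1, col=0): c = -1.6200 + 0.5400i → escape time 3
(row=1, col=1): c = -1.2467 + 0.5400i → escape time 4
(row=1, col=2): c = -0.8733 + 0.5400i → escape time 5
(row=1, col=3): c = -0.5000 + 0.5400i → escape time 9
(row=2, col=0): c = -1.6200 + -0.3200i → escape time 4
(row=2, col=1): c = -1.2467 + -0.3200i → escape time 9
(row=2, col=2): c = -0.8733 + -0.3200i → escape time 9
(row=2, col=3): c = -0.5000 + -0.3200i → escape time 9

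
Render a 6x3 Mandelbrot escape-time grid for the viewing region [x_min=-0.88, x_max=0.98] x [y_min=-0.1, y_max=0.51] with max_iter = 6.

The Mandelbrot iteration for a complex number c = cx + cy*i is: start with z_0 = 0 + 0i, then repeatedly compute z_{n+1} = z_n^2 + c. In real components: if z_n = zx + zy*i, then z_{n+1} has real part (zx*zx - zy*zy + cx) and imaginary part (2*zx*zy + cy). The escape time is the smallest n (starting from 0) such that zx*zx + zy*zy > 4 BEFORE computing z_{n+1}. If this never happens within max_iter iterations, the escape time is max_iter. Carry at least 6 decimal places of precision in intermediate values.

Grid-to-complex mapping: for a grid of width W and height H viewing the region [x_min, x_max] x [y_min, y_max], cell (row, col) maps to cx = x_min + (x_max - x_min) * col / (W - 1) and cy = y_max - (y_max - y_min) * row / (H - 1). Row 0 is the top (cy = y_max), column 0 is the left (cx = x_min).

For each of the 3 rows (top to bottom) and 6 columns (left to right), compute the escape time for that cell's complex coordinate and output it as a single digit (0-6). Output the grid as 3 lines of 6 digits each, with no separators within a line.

Answer: 566632
666643
666643

Derivation:
(row=0, col=0): c = -0.8800 + 0.5100i → escape time 5
(row=0, col=1): c = -0.5080 + 0.5100i → escape time 6
(row=0, col=2): c = -0.1360 + 0.5100i → escape time 6
(row=0, col=3): c = 0.2360 + 0.5100i → escape time 6
(row=0, col=4): c = 0.6080 + 0.5100i → escape time 3
(row=0, col=5): c = 0.9800 + 0.5100i → escape time 2
(row=1, col=0): c = -0.8800 + 0.2050i → escape time 6
(row=1, col=1): c = -0.5080 + 0.2050i → escape time 6
(row=1, col=2): c = -0.1360 + 0.2050i → escape time 6
(row=1, col=3): c = 0.2360 + 0.2050i → escape time 6
(row=1, col=4): c = 0.6080 + 0.2050i → escape time 4
(row=1, col=5): c = 0.9800 + 0.2050i → escape time 3
(row=2, col=0): c = -0.8800 + -0.1000i → escape time 6
(row=2, col=1): c = -0.5080 + -0.1000i → escape time 6
(row=2, col=2): c = -0.1360 + -0.1000i → escape time 6
(row=2, col=3): c = 0.2360 + -0.1000i → escape time 6
(row=2, col=4): c = 0.6080 + -0.1000i → escape time 4
(row=2, col=5): c = 0.9800 + -0.1000i → escape time 3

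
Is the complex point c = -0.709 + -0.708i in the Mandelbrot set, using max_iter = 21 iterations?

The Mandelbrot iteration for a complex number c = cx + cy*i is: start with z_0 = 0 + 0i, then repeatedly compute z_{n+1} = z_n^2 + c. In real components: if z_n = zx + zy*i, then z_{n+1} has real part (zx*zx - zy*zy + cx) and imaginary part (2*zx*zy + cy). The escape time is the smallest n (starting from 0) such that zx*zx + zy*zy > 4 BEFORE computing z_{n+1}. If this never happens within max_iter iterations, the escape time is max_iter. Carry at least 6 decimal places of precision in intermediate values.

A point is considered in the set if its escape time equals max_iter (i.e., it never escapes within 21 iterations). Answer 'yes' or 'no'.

z_0 = 0 + 0i, c = -0.7090 + -0.7080i
Iter 1: z = -0.7090 + -0.7080i, |z|^2 = 1.0039
Iter 2: z = -0.7076 + 0.2959i, |z|^2 = 0.5883
Iter 3: z = -0.2959 + -1.1268i, |z|^2 = 1.3573
Iter 4: z = -1.8911 + -0.0411i, |z|^2 = 3.5781
Iter 5: z = 2.8657 + -0.5524i, |z|^2 = 8.5175
Escaped at iteration 5

Answer: no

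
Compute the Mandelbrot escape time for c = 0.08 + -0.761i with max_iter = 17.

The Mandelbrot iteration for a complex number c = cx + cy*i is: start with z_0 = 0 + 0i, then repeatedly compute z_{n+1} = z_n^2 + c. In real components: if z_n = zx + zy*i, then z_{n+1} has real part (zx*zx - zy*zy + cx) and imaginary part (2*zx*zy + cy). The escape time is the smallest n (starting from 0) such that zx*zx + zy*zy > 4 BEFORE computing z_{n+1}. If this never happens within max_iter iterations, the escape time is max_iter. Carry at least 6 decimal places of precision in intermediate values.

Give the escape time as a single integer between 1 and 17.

z_0 = 0 + 0i, c = 0.0800 + -0.7610i
Iter 1: z = 0.0800 + -0.7610i, |z|^2 = 0.5855
Iter 2: z = -0.4927 + -0.8828i, |z|^2 = 1.0220
Iter 3: z = -0.4565 + 0.1089i, |z|^2 = 0.2202
Iter 4: z = 0.2765 + -0.8604i, |z|^2 = 0.8168
Iter 5: z = -0.5839 + -1.2369i, |z|^2 = 1.8707
Iter 6: z = -1.1089 + 0.6833i, |z|^2 = 1.6966
Iter 7: z = 0.8427 + -2.2765i, |z|^2 = 5.8928
Escaped at iteration 7

Answer: 7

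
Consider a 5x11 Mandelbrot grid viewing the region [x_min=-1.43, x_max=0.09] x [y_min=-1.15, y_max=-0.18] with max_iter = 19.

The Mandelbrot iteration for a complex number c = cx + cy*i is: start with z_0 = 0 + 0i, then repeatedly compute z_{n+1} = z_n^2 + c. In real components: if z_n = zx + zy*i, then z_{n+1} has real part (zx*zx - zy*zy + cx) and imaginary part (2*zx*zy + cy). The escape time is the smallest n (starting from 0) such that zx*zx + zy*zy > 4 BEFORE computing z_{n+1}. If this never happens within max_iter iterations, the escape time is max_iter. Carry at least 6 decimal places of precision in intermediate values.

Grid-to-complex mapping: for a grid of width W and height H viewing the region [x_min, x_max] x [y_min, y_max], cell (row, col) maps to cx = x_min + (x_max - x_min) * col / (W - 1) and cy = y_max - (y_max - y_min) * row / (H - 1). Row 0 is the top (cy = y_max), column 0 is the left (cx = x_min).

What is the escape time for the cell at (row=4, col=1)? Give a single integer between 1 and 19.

z_0 = 0 + 0i, c = -1.0500 + -0.5680i
Iter 1: z = -1.0500 + -0.5680i, |z|^2 = 1.4251
Iter 2: z = -0.2701 + 0.6248i, |z|^2 = 0.4633
Iter 3: z = -1.3674 + -0.9055i, |z|^2 = 2.6898
Iter 4: z = -0.0002 + 1.9085i, |z|^2 = 3.6424
Iter 5: z = -4.6924 + -0.5688i, |z|^2 = 22.3421
Escaped at iteration 5

Answer: 5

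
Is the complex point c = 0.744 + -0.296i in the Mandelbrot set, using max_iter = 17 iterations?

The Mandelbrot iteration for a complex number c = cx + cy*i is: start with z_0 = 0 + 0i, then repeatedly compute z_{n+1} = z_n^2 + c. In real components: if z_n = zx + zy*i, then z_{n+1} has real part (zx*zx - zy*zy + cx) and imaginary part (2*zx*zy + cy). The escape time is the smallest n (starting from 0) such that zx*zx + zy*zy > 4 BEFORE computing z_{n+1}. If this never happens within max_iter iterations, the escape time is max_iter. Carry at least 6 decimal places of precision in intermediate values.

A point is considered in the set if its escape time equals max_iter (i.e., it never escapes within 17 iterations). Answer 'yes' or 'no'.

Answer: no

Derivation:
z_0 = 0 + 0i, c = 0.7440 + -0.2960i
Iter 1: z = 0.7440 + -0.2960i, |z|^2 = 0.6412
Iter 2: z = 1.2099 + -0.7364i, |z|^2 = 2.0063
Iter 3: z = 1.6656 + -2.0781i, |z|^2 = 7.0925
Escaped at iteration 3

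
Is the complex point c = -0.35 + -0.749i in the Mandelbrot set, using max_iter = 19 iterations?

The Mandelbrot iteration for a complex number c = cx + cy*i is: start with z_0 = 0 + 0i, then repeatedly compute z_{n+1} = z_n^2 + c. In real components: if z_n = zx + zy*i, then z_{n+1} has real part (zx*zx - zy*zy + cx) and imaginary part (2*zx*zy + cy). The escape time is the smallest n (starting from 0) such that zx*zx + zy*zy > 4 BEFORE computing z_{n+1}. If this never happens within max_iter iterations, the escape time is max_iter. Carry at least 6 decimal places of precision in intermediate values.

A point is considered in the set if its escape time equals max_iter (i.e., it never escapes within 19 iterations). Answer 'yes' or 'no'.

z_0 = 0 + 0i, c = -0.3500 + -0.7490i
Iter 1: z = -0.3500 + -0.7490i, |z|^2 = 0.6835
Iter 2: z = -0.7885 + -0.2247i, |z|^2 = 0.6722
Iter 3: z = 0.2212 + -0.3946i, |z|^2 = 0.2047
Iter 4: z = -0.4568 + -0.9236i, |z|^2 = 1.0618
Iter 5: z = -0.9944 + 0.0948i, |z|^2 = 0.9979
Iter 6: z = 0.6299 + -0.9376i, |z|^2 = 1.2758
Iter 7: z = -0.8323 + -1.9301i, |z|^2 = 4.4182
Escaped at iteration 7

Answer: no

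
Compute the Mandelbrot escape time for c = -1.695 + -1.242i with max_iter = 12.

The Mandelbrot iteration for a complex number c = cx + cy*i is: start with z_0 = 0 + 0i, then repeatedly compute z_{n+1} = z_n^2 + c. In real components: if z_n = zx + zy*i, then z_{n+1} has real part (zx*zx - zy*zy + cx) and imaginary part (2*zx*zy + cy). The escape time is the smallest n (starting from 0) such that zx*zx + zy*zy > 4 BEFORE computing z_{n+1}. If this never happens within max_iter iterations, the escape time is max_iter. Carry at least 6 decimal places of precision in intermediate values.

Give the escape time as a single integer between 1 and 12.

Answer: 1

Derivation:
z_0 = 0 + 0i, c = -1.6950 + -1.2420i
Iter 1: z = -1.6950 + -1.2420i, |z|^2 = 4.4156
Escaped at iteration 1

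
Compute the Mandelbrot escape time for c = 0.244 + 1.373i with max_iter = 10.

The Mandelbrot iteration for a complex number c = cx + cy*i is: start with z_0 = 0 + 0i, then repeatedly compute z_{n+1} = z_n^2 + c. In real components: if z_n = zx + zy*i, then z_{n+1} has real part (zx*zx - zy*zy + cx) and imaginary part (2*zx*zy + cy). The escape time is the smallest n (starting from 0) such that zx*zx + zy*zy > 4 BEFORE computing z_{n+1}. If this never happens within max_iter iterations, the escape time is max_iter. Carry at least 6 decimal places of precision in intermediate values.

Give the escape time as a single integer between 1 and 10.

z_0 = 0 + 0i, c = 0.2440 + 1.3730i
Iter 1: z = 0.2440 + 1.3730i, |z|^2 = 1.9447
Iter 2: z = -1.5816 + 2.0430i, |z|^2 = 6.6754
Escaped at iteration 2

Answer: 2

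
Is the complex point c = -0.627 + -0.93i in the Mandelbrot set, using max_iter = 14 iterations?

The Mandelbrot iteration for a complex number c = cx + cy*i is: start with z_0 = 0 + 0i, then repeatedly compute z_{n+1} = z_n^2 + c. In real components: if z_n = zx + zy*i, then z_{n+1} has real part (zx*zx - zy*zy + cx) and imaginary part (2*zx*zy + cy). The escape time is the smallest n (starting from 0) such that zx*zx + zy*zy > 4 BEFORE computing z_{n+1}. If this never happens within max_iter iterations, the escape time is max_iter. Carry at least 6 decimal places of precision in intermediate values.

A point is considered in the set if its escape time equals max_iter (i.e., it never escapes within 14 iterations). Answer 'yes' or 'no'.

z_0 = 0 + 0i, c = -0.6270 + -0.9300i
Iter 1: z = -0.6270 + -0.9300i, |z|^2 = 1.2580
Iter 2: z = -1.0988 + 0.2362i, |z|^2 = 1.2631
Iter 3: z = 0.5245 + -1.4491i, |z|^2 = 2.3750
Iter 4: z = -2.4518 + -2.4501i, |z|^2 = 12.0143
Escaped at iteration 4

Answer: no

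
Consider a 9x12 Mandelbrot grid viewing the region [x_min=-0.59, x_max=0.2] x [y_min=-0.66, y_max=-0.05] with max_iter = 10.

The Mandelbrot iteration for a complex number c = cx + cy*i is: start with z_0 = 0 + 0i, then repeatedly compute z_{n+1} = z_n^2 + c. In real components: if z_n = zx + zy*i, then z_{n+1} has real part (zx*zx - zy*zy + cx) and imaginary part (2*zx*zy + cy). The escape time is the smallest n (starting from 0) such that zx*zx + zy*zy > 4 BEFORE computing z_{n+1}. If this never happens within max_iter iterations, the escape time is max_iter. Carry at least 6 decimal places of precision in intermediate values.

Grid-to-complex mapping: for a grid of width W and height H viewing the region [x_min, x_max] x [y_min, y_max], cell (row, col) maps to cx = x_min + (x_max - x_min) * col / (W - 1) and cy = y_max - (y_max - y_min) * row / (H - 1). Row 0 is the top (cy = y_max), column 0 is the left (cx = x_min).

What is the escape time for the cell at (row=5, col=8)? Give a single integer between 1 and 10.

Answer: 10

Derivation:
z_0 = 0 + 0i, c = 0.2000 + -0.3273i
Iter 1: z = 0.2000 + -0.3273i, |z|^2 = 0.1471
Iter 2: z = 0.1329 + -0.4582i, |z|^2 = 0.2276
Iter 3: z = 0.0077 + -0.4491i, |z|^2 = 0.2017
Iter 4: z = -0.0016 + -0.3342i, |z|^2 = 0.1117
Iter 5: z = 0.0883 + -0.3262i, |z|^2 = 0.1142
Iter 6: z = 0.1014 + -0.3849i, |z|^2 = 0.1584
Iter 7: z = 0.0621 + -0.4053i, |z|^2 = 0.1681
Iter 8: z = 0.0396 + -0.3776i, |z|^2 = 0.1442
Iter 9: z = 0.0589 + -0.3572i, |z|^2 = 0.1310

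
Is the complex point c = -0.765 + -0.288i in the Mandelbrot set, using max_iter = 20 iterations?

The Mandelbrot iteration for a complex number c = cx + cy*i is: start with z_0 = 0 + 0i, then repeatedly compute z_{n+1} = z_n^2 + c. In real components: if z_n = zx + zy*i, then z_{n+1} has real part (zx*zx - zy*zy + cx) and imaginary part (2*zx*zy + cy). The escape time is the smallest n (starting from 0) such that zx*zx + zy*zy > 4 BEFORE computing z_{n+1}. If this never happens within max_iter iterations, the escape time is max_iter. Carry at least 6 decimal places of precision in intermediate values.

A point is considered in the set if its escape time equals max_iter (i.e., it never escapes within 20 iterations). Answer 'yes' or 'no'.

z_0 = 0 + 0i, c = -0.7650 + -0.2880i
Iter 1: z = -0.7650 + -0.2880i, |z|^2 = 0.6682
Iter 2: z = -0.2627 + 0.1526i, |z|^2 = 0.0923
Iter 3: z = -0.7193 + -0.3682i, |z|^2 = 0.6529
Iter 4: z = -0.3832 + 0.2417i, |z|^2 = 0.2053
Iter 5: z = -0.6766 + -0.4732i, |z|^2 = 0.6817
Iter 6: z = -0.5312 + 0.3523i, |z|^2 = 0.4063
Iter 7: z = -0.6069 + -0.6623i, |z|^2 = 0.8071
Iter 8: z = -0.8353 + 0.5160i, |z|^2 = 0.9640
Iter 9: z = -0.3335 + -1.1500i, |z|^2 = 1.4338
Iter 10: z = -1.9763 + 0.4792i, |z|^2 = 4.1354
Escaped at iteration 10

Answer: no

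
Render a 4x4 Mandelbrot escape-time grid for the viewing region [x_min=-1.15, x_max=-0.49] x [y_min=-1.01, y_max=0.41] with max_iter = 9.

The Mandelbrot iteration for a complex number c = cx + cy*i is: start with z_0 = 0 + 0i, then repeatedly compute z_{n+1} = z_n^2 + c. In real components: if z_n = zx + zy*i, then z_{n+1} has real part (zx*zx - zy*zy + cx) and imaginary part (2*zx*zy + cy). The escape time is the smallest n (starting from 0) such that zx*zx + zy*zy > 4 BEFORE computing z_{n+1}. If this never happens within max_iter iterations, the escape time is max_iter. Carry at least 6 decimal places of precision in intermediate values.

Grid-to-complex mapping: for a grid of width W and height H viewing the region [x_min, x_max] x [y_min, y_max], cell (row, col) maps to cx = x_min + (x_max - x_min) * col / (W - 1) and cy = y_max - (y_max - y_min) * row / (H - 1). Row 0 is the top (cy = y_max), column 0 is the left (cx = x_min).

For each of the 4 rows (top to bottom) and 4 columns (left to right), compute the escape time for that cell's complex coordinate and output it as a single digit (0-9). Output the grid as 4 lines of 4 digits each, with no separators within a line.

(row=0, col=0): c = -1.1500 + 0.4100i → escape time 6
(row=0, col=1): c = -0.9300 + 0.4100i → escape time 7
(row=0, col=2): c = -0.7100 + 0.4100i → escape time 9
(row=0, col=3): c = -0.4900 + 0.4100i → escape time 9
(row=1, col=0): c = -1.1500 + -0.0633i → escape time 9
(row=1, col=1): c = -0.9300 + -0.0633i → escape time 9
(row=1, col=2): c = -0.7100 + -0.0633i → escape time 9
(row=1, col=3): c = -0.4900 + -0.0633i → escape time 9
(row=2, col=0): c = -1.1500 + -0.5367i → escape time 5
(row=2, col=1): c = -0.9300 + -0.5367i → escape time 5
(row=2, col=2): c = -0.7100 + -0.5367i → escape time 6
(row=2, col=3): c = -0.4900 + -0.5367i → escape time 9
(row=3, col=0): c = -1.1500 + -1.0100i → escape time 3
(row=3, col=1): c = -0.9300 + -1.0100i → escape time 3
(row=3, col=2): c = -0.7100 + -1.0100i → escape time 3
(row=3, col=3): c = -0.4900 + -1.0100i → escape time 4

Answer: 6799
9999
5569
3334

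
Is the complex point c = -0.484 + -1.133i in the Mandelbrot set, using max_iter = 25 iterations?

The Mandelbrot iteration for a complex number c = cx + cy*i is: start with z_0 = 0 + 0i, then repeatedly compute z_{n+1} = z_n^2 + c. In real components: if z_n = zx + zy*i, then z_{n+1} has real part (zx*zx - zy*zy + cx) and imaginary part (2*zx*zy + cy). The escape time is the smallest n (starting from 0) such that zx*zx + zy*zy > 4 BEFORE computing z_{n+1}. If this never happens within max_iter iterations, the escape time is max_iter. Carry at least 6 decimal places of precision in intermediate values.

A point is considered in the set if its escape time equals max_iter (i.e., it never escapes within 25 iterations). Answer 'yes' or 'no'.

z_0 = 0 + 0i, c = -0.4840 + -1.1330i
Iter 1: z = -0.4840 + -1.1330i, |z|^2 = 1.5179
Iter 2: z = -1.5334 + -0.0363i, |z|^2 = 2.3527
Iter 3: z = 1.8661 + -1.0218i, |z|^2 = 4.5264
Escaped at iteration 3

Answer: no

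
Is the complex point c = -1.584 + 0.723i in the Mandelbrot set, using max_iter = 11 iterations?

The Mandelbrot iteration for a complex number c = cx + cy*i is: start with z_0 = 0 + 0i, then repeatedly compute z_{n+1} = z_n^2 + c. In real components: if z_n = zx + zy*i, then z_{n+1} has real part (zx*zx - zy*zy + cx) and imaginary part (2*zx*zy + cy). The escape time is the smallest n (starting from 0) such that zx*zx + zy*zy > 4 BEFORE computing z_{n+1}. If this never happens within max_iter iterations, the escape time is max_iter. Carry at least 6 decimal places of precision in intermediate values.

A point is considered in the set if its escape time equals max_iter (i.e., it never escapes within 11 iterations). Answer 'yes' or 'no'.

Answer: no

Derivation:
z_0 = 0 + 0i, c = -1.5840 + 0.7230i
Iter 1: z = -1.5840 + 0.7230i, |z|^2 = 3.0318
Iter 2: z = 0.4023 + -1.5675i, |z|^2 = 2.6188
Iter 3: z = -3.8791 + -0.5383i, |z|^2 = 15.3370
Escaped at iteration 3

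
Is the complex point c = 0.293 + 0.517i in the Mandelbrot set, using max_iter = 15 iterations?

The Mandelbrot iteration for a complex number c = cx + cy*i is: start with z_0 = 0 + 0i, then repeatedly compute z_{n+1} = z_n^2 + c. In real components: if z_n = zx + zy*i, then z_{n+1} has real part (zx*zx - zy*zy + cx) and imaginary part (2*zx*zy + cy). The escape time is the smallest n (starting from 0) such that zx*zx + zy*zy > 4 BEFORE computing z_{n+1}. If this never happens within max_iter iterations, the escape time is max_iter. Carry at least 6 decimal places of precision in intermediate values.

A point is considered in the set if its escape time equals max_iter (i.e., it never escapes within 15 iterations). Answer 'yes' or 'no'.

Answer: yes

Derivation:
z_0 = 0 + 0i, c = 0.2930 + 0.5170i
Iter 1: z = 0.2930 + 0.5170i, |z|^2 = 0.3531
Iter 2: z = 0.1116 + 0.8200i, |z|^2 = 0.6848
Iter 3: z = -0.3669 + 0.6999i, |z|^2 = 0.6245
Iter 4: z = -0.0623 + 0.0034i, |z|^2 = 0.0039
Iter 5: z = 0.2969 + 0.5166i, |z|^2 = 0.3550
Iter 6: z = 0.1143 + 0.8237i, |z|^2 = 0.6916
Iter 7: z = -0.3724 + 0.7053i, |z|^2 = 0.6361
Iter 8: z = -0.0657 + -0.0084i, |z|^2 = 0.0044
Iter 9: z = 0.2972 + 0.5181i, |z|^2 = 0.3568
Iter 10: z = 0.1129 + 0.8250i, |z|^2 = 0.6934
Iter 11: z = -0.3749 + 0.7033i, |z|^2 = 0.6352
Iter 12: z = -0.0611 + -0.0103i, |z|^2 = 0.0038
Iter 13: z = 0.2966 + 0.5183i, |z|^2 = 0.3566
Iter 14: z = 0.1124 + 0.8245i, |z|^2 = 0.6924
Did not escape in 15 iterations → in set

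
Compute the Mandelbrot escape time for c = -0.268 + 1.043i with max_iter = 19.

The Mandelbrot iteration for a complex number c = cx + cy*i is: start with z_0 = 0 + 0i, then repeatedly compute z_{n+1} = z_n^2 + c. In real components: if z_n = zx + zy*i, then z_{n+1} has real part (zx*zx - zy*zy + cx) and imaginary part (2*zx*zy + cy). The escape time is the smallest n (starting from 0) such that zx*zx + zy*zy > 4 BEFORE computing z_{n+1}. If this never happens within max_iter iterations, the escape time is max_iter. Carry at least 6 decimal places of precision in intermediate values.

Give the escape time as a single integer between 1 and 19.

z_0 = 0 + 0i, c = -0.2680 + 1.0430i
Iter 1: z = -0.2680 + 1.0430i, |z|^2 = 1.1597
Iter 2: z = -1.2840 + 0.4840i, |z|^2 = 1.8829
Iter 3: z = 1.1465 + -0.1998i, |z|^2 = 1.3544
Iter 4: z = 1.0066 + 0.5848i, |z|^2 = 1.3552
Iter 5: z = 0.4031 + 2.2203i, |z|^2 = 5.0924
Escaped at iteration 5

Answer: 5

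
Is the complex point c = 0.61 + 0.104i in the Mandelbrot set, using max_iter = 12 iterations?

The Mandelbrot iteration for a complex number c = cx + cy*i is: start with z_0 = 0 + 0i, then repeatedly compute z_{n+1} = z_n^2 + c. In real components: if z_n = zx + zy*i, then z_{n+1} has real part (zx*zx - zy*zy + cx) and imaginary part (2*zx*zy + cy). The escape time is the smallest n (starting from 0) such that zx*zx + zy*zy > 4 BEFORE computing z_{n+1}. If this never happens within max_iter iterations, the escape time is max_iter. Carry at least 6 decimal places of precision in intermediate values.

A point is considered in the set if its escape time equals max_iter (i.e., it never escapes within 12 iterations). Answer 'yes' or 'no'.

Answer: no

Derivation:
z_0 = 0 + 0i, c = 0.6100 + 0.1040i
Iter 1: z = 0.6100 + 0.1040i, |z|^2 = 0.3829
Iter 2: z = 0.9713 + 0.2309i, |z|^2 = 0.9967
Iter 3: z = 1.5001 + 0.5525i, |z|^2 = 2.5555
Iter 4: z = 2.5550 + 1.7616i, |z|^2 = 9.6313
Escaped at iteration 4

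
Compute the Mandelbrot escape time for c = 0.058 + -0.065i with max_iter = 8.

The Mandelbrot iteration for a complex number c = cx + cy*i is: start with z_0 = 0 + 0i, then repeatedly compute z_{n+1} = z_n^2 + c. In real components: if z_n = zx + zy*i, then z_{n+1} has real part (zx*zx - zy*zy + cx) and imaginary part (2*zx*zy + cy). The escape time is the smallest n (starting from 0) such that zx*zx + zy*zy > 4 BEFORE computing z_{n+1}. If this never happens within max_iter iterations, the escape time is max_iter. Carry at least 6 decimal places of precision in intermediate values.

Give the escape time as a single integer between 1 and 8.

z_0 = 0 + 0i, c = 0.0580 + -0.0650i
Iter 1: z = 0.0580 + -0.0650i, |z|^2 = 0.0076
Iter 2: z = 0.0571 + -0.0725i, |z|^2 = 0.0085
Iter 3: z = 0.0560 + -0.0733i, |z|^2 = 0.0085
Iter 4: z = 0.0558 + -0.0732i, |z|^2 = 0.0085
Iter 5: z = 0.0558 + -0.0732i, |z|^2 = 0.0085
Iter 6: z = 0.0558 + -0.0732i, |z|^2 = 0.0085
Iter 7: z = 0.0558 + -0.0732i, |z|^2 = 0.0085

Answer: 8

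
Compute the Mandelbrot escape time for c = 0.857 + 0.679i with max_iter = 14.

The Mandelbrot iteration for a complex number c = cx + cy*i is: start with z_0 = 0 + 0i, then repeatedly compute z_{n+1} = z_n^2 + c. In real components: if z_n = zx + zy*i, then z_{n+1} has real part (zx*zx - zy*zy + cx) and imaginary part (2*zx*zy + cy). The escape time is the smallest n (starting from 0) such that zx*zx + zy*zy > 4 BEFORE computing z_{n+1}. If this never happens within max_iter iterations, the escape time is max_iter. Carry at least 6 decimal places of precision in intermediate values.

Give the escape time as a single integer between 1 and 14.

z_0 = 0 + 0i, c = 0.8570 + 0.6790i
Iter 1: z = 0.8570 + 0.6790i, |z|^2 = 1.1955
Iter 2: z = 1.1304 + 1.8428i, |z|^2 = 4.6738
Escaped at iteration 2

Answer: 2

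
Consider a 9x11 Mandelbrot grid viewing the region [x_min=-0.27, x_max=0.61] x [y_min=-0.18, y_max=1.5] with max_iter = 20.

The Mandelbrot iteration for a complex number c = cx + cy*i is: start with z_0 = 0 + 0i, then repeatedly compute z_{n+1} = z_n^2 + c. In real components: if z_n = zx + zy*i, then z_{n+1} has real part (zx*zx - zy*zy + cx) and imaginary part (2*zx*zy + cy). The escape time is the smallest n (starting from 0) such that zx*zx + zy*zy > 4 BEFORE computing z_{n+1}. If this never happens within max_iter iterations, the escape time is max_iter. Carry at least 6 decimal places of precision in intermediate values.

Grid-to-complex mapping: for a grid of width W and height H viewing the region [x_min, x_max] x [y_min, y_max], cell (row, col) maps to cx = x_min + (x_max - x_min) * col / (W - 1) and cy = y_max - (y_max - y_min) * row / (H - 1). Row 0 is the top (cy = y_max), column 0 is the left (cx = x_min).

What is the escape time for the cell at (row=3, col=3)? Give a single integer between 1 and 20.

Answer: 5

Derivation:
z_0 = 0 + 0i, c = 0.0600 + 0.9960i
Iter 1: z = 0.0600 + 0.9960i, |z|^2 = 0.9956
Iter 2: z = -0.9284 + 1.1155i, |z|^2 = 2.1063
Iter 3: z = -0.3224 + -1.0753i, |z|^2 = 1.2603
Iter 4: z = -0.9924 + 1.6894i, |z|^2 = 3.8390
Iter 5: z = -1.8094 + -2.3571i, |z|^2 = 8.8299
Escaped at iteration 5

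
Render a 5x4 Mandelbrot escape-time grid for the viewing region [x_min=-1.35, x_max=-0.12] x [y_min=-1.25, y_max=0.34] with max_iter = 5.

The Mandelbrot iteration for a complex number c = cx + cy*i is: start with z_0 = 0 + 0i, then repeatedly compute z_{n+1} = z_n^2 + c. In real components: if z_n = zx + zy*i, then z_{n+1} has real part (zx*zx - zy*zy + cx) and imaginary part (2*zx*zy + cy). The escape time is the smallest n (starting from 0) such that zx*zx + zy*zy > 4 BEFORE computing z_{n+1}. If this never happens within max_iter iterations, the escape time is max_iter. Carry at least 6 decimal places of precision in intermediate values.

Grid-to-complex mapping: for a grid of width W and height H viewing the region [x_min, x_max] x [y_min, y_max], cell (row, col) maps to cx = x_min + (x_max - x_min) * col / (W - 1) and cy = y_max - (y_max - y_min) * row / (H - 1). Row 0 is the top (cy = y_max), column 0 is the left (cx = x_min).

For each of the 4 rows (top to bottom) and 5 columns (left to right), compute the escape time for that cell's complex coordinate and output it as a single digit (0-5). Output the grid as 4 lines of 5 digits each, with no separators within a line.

Answer: 55555
55555
33455
22333

Derivation:
(row=0, col=0): c = -1.3500 + 0.3400i → escape time 5
(row=0, col=1): c = -1.0425 + 0.3400i → escape time 5
(row=0, col=2): c = -0.7350 + 0.3400i → escape time 5
(row=0, col=3): c = -0.4275 + 0.3400i → escape time 5
(row=0, col=4): c = -0.1200 + 0.3400i → escape time 5
(row=1, col=0): c = -1.3500 + -0.1900i → escape time 5
(row=1, col=1): c = -1.0425 + -0.1900i → escape time 5
(row=1, col=2): c = -0.7350 + -0.1900i → escape time 5
(row=1, col=3): c = -0.4275 + -0.1900i → escape time 5
(row=1, col=4): c = -0.1200 + -0.1900i → escape time 5
(row=2, col=0): c = -1.3500 + -0.7200i → escape time 3
(row=2, col=1): c = -1.0425 + -0.7200i → escape time 3
(row=2, col=2): c = -0.7350 + -0.7200i → escape time 4
(row=2, col=3): c = -0.4275 + -0.7200i → escape time 5
(row=2, col=4): c = -0.1200 + -0.7200i → escape time 5
(row=3, col=0): c = -1.3500 + -1.2500i → escape time 2
(row=3, col=1): c = -1.0425 + -1.2500i → escape time 2
(row=3, col=2): c = -0.7350 + -1.2500i → escape time 3
(row=3, col=3): c = -0.4275 + -1.2500i → escape time 3
(row=3, col=4): c = -0.1200 + -1.2500i → escape time 3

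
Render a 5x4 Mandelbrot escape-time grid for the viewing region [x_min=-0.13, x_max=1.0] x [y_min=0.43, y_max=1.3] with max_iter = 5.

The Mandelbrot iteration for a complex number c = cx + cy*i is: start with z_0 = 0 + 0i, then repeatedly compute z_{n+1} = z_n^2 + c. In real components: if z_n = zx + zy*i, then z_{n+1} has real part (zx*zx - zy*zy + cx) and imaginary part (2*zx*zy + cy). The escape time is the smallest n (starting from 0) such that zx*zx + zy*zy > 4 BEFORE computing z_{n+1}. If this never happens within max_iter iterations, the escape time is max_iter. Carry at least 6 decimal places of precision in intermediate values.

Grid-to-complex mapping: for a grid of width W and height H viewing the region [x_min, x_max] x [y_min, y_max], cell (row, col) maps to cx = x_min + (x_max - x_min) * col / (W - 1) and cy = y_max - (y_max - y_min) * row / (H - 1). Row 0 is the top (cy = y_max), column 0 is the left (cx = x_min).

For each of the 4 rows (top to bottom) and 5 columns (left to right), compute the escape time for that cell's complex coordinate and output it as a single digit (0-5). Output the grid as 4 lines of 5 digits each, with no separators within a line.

(row=0, col=0): c = -0.1300 + 1.3000i → escape time 2
(row=0, col=1): c = 0.1525 + 1.3000i → escape time 2
(row=0, col=2): c = 0.4350 + 1.3000i → escape time 2
(row=0, col=3): c = 0.7175 + 1.3000i → escape time 2
(row=0, col=4): c = 1.0000 + 1.3000i → escape time 2
(row=1, col=0): c = -0.1300 + 1.0100i → escape time 5
(row=1, col=1): c = 0.1525 + 1.0100i → escape time 4
(row=1, col=2): c = 0.4350 + 1.0100i → escape time 3
(row=1, col=3): c = 0.7175 + 1.0100i → escape time 2
(row=1, col=4): c = 1.0000 + 1.0100i → escape time 2
(row=2, col=0): c = -0.1300 + 0.7200i → escape time 5
(row=2, col=1): c = 0.1525 + 0.7200i → escape time 5
(row=2, col=2): c = 0.4350 + 0.7200i → escape time 4
(row=2, col=3): c = 0.7175 + 0.7200i → escape time 3
(row=2, col=4): c = 1.0000 + 0.7200i → escape time 2
(row=3, col=0): c = -0.1300 + 0.4300i → escape time 5
(row=3, col=1): c = 0.1525 + 0.4300i → escape time 5
(row=3, col=2): c = 0.4350 + 0.4300i → escape time 5
(row=3, col=3): c = 0.7175 + 0.4300i → escape time 3
(row=3, col=4): c = 1.0000 + 0.4300i → escape time 2

Answer: 22222
54322
55432
55532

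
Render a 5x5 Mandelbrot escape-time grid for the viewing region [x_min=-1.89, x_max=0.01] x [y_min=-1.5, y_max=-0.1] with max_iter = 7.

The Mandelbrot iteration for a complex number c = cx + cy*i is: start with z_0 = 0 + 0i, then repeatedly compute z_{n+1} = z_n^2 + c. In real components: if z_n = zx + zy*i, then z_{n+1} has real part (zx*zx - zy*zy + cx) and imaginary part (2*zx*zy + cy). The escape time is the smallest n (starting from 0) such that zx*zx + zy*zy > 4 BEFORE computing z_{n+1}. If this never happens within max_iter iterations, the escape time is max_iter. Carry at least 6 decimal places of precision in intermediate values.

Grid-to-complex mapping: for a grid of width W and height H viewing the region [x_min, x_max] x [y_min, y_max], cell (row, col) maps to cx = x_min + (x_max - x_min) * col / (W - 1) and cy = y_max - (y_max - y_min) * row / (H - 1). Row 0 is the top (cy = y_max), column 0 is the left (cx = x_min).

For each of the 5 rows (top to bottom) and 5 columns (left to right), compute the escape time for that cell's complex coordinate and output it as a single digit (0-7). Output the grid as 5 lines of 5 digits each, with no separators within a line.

(row=0, col=0): c = -1.8900 + -0.1000i → escape time 4
(row=0, col=1): c = -1.4150 + -0.1000i → escape time 7
(row=0, col=2): c = -0.9400 + -0.1000i → escape time 7
(row=0, col=3): c = -0.4650 + -0.1000i → escape time 7
(row=0, col=4): c = 0.0100 + -0.1000i → escape time 7
(row=1, col=0): c = -1.8900 + -0.4500i → escape time 3
(row=1, col=1): c = -1.4150 + -0.4500i → escape time 4
(row=1, col=2): c = -0.9400 + -0.4500i → escape time 6
(row=1, col=3): c = -0.4650 + -0.4500i → escape time 7
(row=1, col=4): c = 0.0100 + -0.4500i → escape time 7
(row=2, col=0): c = -1.8900 + -0.8000i → escape time 1
(row=2, col=1): c = -1.4150 + -0.8000i → escape time 3
(row=2, col=2): c = -0.9400 + -0.8000i → escape time 3
(row=2, col=3): c = -0.4650 + -0.8000i → escape time 6
(row=2, col=4): c = 0.0100 + -0.8000i → escape time 7
(row=3, col=0): c = -1.8900 + -1.1500i → escape time 1
(row=3, col=1): c = -1.4150 + -1.1500i → escape time 2
(row=3, col=2): c = -0.9400 + -1.1500i → escape time 3
(row=3, col=3): c = -0.4650 + -1.1500i → escape time 3
(row=3, col=4): c = 0.0100 + -1.1500i → escape time 4
(row=4, col=0): c = -1.8900 + -1.5000i → escape time 1
(row=4, col=1): c = -1.4150 + -1.5000i → escape time 1
(row=4, col=2): c = -0.9400 + -1.5000i → escape time 2
(row=4, col=3): c = -0.4650 + -1.5000i → escape time 2
(row=4, col=4): c = 0.0100 + -1.5000i → escape time 2

Answer: 47777
34677
13367
12334
11222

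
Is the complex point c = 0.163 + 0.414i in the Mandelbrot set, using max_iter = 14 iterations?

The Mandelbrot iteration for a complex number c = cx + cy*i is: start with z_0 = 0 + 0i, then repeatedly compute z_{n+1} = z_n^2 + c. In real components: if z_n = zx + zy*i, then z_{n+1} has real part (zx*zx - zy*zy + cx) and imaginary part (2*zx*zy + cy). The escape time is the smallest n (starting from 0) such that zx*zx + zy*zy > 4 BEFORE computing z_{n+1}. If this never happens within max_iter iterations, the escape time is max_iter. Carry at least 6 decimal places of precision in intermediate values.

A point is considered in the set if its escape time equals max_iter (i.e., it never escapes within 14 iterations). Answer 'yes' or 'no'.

z_0 = 0 + 0i, c = 0.1630 + 0.4140i
Iter 1: z = 0.1630 + 0.4140i, |z|^2 = 0.1980
Iter 2: z = 0.0182 + 0.5490i, |z|^2 = 0.3017
Iter 3: z = -0.1380 + 0.4340i, |z|^2 = 0.2074
Iter 4: z = -0.0063 + 0.2942i, |z|^2 = 0.0866
Iter 5: z = 0.0765 + 0.4103i, |z|^2 = 0.1742
Iter 6: z = 0.0005 + 0.4768i, |z|^2 = 0.2273
Iter 7: z = -0.0643 + 0.4145i, |z|^2 = 0.1759
Iter 8: z = -0.0046 + 0.3607i, |z|^2 = 0.1301
Iter 9: z = 0.0329 + 0.4106i, |z|^2 = 0.1697
Iter 10: z = -0.0045 + 0.4410i, |z|^2 = 0.1945
Iter 11: z = -0.0315 + 0.4100i, |z|^2 = 0.1691
Iter 12: z = -0.0041 + 0.3882i, |z|^2 = 0.1507
Iter 13: z = 0.0123 + 0.4108i, |z|^2 = 0.1689
Did not escape in 14 iterations → in set

Answer: yes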